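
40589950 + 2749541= 43339491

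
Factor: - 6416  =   -2^4*401^1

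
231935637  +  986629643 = 1218565280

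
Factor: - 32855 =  - 5^1*6571^1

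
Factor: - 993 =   -  3^1 * 331^1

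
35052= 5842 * 6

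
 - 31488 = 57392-88880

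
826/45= 826/45 = 18.36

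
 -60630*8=-485040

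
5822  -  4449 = 1373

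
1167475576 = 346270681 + 821204895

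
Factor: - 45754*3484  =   - 159406936  =  - 2^3 * 13^1*67^1*22877^1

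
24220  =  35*692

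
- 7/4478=-1  +  4471/4478=- 0.00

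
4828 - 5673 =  - 845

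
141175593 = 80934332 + 60241261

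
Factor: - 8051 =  - 83^1*97^1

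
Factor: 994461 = 3^1*13^1*43^1 * 593^1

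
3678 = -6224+9902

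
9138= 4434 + 4704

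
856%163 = 41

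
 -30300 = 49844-80144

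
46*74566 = 3430036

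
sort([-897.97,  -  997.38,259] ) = [ - 997.38 ,-897.97 , 259]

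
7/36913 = 7/36913 = 0.00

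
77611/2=77611/2 = 38805.50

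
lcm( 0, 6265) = 0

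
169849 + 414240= 584089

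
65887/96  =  65887/96 = 686.32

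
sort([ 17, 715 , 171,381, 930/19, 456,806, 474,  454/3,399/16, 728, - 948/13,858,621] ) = [ - 948/13,  17, 399/16, 930/19, 454/3,171, 381,  456,474, 621, 715 , 728, 806, 858 ]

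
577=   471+106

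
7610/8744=3805/4372 = 0.87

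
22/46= 11/23 = 0.48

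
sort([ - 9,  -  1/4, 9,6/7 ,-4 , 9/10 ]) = [-9,  -  4, - 1/4,6/7, 9/10, 9 ]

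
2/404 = 1/202= 0.00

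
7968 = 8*996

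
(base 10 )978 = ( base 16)3d2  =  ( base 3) 1100020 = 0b1111010010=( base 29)14l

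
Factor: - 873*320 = - 279360  =  - 2^6 * 3^2 * 5^1*97^1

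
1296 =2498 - 1202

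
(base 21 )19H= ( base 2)1010000111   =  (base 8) 1207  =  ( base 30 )lh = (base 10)647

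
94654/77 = 1229 +3/11=1229.27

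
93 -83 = 10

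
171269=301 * 569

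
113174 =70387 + 42787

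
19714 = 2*9857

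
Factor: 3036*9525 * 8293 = 239816144700= 2^2*3^2*5^2*  11^1*23^1*127^1*8293^1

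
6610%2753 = 1104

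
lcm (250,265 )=13250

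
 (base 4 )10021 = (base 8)411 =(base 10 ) 265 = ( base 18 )ed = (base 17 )fa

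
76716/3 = 25572 = 25572.00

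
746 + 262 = 1008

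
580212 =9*64468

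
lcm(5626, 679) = 39382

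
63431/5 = 12686  +  1/5 = 12686.20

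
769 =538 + 231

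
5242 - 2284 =2958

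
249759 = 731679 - 481920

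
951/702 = 1+83/234= 1.35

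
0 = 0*48446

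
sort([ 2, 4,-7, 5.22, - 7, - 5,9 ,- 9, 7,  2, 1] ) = [ - 9,-7, - 7,-5, 1,2,2, 4,  5.22, 7, 9] 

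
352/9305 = 352/9305 = 0.04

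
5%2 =1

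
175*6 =1050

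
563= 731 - 168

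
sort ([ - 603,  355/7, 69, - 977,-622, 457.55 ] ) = [-977,  -  622,-603, 355/7, 69,  457.55 ] 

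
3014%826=536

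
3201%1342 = 517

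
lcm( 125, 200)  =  1000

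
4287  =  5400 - 1113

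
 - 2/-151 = 2/151 = 0.01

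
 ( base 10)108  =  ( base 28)3o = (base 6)300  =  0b1101100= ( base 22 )4K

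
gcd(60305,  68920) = 8615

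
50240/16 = 3140= 3140.00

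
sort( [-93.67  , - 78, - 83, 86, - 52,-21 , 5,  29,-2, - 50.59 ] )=[-93.67, - 83, - 78,-52, - 50.59, - 21, - 2,5,29,86] 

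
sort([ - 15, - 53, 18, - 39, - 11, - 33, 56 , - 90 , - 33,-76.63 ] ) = [-90, - 76.63, - 53, - 39, - 33, -33, - 15, - 11 , 18 , 56 ] 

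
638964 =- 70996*( - 9)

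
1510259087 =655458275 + 854800812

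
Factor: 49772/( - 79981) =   -  2^2*11^ ( - 2 )*23^1*541^1*661^( - 1) 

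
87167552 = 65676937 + 21490615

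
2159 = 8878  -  6719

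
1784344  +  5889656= 7674000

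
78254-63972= 14282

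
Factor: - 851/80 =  - 2^ ( - 4)*5^( - 1 )*23^1*37^1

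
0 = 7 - 7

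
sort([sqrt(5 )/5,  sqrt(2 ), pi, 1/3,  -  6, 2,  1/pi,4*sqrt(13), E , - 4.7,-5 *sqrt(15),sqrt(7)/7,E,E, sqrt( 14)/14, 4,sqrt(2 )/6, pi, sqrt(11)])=[ - 5 * sqrt(15 ),-6, - 4.7 , sqrt(2 )/6, sqrt ( 14 )/14, 1/pi, 1/3, sqrt(7 )/7, sqrt(5 )/5, sqrt (2 ) , 2,E,E, E, pi, pi, sqrt(11 ),4,4 * sqrt(13 )] 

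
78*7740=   603720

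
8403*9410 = 79072230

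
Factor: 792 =2^3*3^2*11^1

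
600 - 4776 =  -4176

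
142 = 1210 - 1068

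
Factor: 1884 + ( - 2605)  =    -  7^1*103^1= - 721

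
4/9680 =1/2420  =  0.00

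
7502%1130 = 722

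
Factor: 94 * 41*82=316028 = 2^2*41^2*47^1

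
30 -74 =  - 44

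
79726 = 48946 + 30780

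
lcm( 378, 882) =2646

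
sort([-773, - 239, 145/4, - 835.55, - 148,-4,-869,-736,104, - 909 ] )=[ - 909,-869, - 835.55, - 773, - 736,-239, - 148, - 4,145/4,104 ] 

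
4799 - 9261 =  - 4462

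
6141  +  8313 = 14454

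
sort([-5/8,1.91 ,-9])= [ -9, - 5/8, 1.91] 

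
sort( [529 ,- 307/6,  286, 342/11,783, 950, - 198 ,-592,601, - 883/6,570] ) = [ - 592,  -  198, - 883/6,-307/6,342/11,286,529,  570,601, 783,950 ] 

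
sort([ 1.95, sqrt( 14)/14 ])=[ sqrt ( 14)/14 , 1.95 ] 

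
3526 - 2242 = 1284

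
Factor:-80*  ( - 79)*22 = 139040 = 2^5*5^1*11^1*79^1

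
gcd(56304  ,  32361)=69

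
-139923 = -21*6663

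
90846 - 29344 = 61502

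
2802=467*6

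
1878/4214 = 939/2107 = 0.45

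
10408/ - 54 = - 5204/27=- 192.74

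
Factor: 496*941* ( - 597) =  - 2^4*3^1*31^1*199^1*941^1 = - 278641392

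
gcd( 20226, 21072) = 6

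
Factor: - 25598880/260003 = - 2^5*3^2* 5^1* 29^1*613^1*260003^( - 1)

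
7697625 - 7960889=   -  263264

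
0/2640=0   =  0.00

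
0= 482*0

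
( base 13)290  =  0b111000111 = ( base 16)1C7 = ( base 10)455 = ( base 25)i5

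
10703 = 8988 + 1715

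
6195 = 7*885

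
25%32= 25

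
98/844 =49/422 = 0.12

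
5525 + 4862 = 10387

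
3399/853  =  3399/853 = 3.98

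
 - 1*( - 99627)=99627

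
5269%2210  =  849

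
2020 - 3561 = - 1541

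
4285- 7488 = -3203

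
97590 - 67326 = 30264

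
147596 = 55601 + 91995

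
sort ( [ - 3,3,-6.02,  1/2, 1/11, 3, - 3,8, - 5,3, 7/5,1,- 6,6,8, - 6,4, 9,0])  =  [ - 6.02, - 6,- 6,-5, - 3,-3, 0,1/11,  1/2,1, 7/5, 3,3,3,4 , 6, 8 , 8,9 ] 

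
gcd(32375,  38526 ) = 1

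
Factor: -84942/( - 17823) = 2178/457  =  2^1*3^2*11^2*457^ ( - 1)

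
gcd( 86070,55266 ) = 906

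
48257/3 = 48257/3  =  16085.67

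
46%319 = 46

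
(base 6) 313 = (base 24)4l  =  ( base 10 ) 117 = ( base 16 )75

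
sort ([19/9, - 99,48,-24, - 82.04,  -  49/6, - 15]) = [ - 99, - 82.04,-24 , - 15, - 49/6,  19/9, 48] 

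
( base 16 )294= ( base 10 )660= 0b1010010100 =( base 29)mm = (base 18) 20C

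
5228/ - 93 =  - 57 + 73/93 = - 56.22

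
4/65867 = 4/65867 = 0.00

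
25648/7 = 3664 = 3664.00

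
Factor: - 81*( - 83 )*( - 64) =- 2^6 * 3^4*83^1  =  -430272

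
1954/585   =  1954/585 =3.34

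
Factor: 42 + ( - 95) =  - 53^1 = - 53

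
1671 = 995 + 676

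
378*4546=1718388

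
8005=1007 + 6998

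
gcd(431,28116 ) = 1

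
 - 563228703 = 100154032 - 663382735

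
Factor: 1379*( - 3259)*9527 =-42815871847 = -7^2*197^1*1361^1*3259^1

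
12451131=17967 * 693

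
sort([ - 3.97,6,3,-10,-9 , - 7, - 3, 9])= [-10,-9, - 7, - 3.97,- 3,  3, 6,  9 ]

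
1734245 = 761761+972484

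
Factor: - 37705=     -  5^1* 7541^1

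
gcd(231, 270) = 3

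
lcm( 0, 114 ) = 0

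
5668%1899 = 1870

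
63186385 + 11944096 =75130481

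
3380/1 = 3380 = 3380.00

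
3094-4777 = -1683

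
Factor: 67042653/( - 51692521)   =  -3^1*19^ ( - 1 )*787^( - 1)*3457^(-1)*22347551^1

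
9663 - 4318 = 5345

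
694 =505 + 189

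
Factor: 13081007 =17^2*45263^1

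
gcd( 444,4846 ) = 2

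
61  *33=2013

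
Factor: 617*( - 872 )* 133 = -2^3 *7^1*19^1 * 109^1 * 617^1 = - 71557192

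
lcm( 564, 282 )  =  564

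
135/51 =45/17 = 2.65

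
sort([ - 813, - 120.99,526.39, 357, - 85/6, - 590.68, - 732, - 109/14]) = [ - 813, - 732, - 590.68, - 120.99, - 85/6,- 109/14,357, 526.39 ]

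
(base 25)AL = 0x10f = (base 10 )271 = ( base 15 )131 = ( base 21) cj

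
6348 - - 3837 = 10185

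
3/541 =3/541 = 0.01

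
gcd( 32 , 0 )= 32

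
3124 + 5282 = 8406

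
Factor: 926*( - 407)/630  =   - 3^(-2) * 5^( - 1 )*7^ ( - 1 )* 11^1*37^1*463^1  =  - 188441/315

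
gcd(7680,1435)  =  5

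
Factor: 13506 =2^1 * 3^1*2251^1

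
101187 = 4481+96706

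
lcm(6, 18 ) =18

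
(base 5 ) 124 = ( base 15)29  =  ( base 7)54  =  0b100111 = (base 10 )39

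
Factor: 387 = 3^2* 43^1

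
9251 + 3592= 12843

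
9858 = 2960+6898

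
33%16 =1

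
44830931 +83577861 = 128408792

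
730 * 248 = 181040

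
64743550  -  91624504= -26880954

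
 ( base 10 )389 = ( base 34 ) BF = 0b110000101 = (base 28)dp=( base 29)DC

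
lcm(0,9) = 0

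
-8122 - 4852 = - 12974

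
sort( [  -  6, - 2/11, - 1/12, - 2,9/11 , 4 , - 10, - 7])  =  [ - 10, - 7, - 6, -2, - 2/11, - 1/12 , 9/11,4 ] 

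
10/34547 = 10/34547 = 0.00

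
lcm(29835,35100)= 596700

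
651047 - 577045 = 74002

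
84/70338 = 14/11723 = 0.00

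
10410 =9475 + 935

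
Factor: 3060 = 2^2*3^2*5^1 * 17^1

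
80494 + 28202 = 108696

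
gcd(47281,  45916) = 13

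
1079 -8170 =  -7091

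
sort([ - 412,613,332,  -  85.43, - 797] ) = [ - 797, - 412, - 85.43, 332,  613 ]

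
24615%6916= 3867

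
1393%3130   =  1393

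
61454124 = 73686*834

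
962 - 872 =90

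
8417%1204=1193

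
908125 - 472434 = 435691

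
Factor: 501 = 3^1*167^1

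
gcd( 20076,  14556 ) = 12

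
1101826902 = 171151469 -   -  930675433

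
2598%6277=2598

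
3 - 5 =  - 2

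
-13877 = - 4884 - 8993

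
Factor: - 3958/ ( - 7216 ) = 2^( - 3 )*11^( - 1 )*41^( - 1)*1979^1 = 1979/3608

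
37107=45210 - 8103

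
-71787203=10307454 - 82094657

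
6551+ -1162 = 5389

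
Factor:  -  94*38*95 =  - 339340 =-  2^2*5^1* 19^2*47^1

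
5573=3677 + 1896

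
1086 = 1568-482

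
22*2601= 57222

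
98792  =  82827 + 15965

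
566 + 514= 1080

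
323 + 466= 789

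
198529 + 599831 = 798360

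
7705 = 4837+2868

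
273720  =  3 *91240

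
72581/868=83+537/868 = 83.62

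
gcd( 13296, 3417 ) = 3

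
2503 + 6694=9197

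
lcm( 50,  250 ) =250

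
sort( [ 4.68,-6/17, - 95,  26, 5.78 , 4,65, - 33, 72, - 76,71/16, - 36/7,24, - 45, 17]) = [  -  95, - 76, - 45, - 33, - 36/7, - 6/17, 4, 71/16, 4.68,5.78,17, 24, 26, 65, 72 ] 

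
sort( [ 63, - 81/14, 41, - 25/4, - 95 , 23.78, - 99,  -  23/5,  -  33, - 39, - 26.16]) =[ - 99  , - 95, - 39,-33, - 26.16, - 25/4,-81/14, - 23/5 , 23.78, 41, 63 ] 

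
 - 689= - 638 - 51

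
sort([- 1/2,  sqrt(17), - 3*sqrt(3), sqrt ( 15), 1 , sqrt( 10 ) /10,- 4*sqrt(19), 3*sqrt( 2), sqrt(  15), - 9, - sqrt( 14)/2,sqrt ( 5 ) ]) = [ - 4*sqrt(19), - 9,  -  3 * sqrt(3 ),-sqrt( 14) /2 ,- 1/2,  sqrt( 10)/10, 1, sqrt( 5),sqrt( 15),sqrt( 15), sqrt( 17 ), 3 * sqrt(2) ] 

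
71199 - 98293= - 27094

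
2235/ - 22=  - 102  +  9/22 = -  101.59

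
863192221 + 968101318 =1831293539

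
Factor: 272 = 2^4*17^1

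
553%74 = 35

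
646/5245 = 646/5245 = 0.12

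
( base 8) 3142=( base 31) 1LM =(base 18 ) 50e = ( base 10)1634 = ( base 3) 2020112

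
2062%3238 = 2062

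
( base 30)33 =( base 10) 93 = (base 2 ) 1011101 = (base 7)162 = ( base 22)45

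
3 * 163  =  489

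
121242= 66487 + 54755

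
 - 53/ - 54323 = 53/54323 =0.00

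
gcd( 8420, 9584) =4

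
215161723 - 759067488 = - 543905765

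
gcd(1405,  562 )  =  281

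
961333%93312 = 28213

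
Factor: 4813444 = 2^2*1203361^1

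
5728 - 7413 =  - 1685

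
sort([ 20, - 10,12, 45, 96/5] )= [  -  10,12,96/5 , 20,45]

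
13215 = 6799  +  6416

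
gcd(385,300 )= 5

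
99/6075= 11/675 = 0.02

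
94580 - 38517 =56063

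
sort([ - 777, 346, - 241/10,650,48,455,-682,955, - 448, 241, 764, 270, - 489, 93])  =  [- 777, - 682, - 489, - 448,-241/10, 48,93, 241,270,346, 455,650, 764,  955]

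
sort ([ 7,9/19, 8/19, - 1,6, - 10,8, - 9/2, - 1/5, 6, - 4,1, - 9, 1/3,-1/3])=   [ - 10, - 9, - 9/2, - 4, - 1, - 1/3, - 1/5,  1/3, 8/19, 9/19, 1, 6, 6, 7, 8]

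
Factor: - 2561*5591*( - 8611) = 123297042661=13^1 * 79^1*109^1*197^1*5591^1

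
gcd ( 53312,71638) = 1666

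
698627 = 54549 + 644078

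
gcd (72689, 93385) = 1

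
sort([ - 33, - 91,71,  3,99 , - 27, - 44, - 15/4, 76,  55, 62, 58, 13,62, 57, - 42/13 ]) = [ - 91, - 44, - 33, - 27,-15/4 ,  -  42/13,3 , 13, 55 , 57,58, 62,  62,  71, 76 , 99]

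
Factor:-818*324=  - 2^3  *  3^4*409^1 = -  265032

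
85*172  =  14620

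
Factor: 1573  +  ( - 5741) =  - 4168= -  2^3 *521^1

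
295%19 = 10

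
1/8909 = 1/8909 = 0.00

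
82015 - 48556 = 33459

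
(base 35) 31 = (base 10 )106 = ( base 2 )1101010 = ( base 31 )3D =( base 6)254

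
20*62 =1240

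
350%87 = 2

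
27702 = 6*4617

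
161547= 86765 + 74782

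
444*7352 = 3264288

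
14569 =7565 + 7004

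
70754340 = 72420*977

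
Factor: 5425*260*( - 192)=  - 270816000 = - 2^8*3^1*5^3*7^1*13^1*31^1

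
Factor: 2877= 3^1*7^1*137^1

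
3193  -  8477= - 5284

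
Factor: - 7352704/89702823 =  - 2^7*3^( - 1)*7^(-1)*17^1  *  31^1*109^1 * 4271563^( - 1)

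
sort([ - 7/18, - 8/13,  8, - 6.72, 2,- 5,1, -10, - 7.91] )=[ -10,-7.91, - 6.72 , - 5, - 8/13,-7/18,1, 2 , 8 ] 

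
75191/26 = 75191/26 = 2891.96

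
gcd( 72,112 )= 8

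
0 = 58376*0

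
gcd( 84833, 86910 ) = 1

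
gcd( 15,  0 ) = 15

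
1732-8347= - 6615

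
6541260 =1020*6413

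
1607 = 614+993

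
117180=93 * 1260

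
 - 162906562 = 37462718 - 200369280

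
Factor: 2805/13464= 2^( - 3)*3^ ( - 1)*5^1  =  5/24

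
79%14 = 9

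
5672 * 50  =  283600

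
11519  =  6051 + 5468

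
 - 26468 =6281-32749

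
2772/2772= 1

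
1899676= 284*6689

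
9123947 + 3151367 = 12275314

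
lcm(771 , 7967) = 23901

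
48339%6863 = 298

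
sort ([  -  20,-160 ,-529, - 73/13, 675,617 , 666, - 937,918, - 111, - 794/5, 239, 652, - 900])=[ - 937, - 900, - 529, - 160, - 794/5, - 111, - 20,  -  73/13 , 239,617,652, 666, 675,918]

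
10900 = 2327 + 8573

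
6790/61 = 111 + 19/61 = 111.31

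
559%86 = 43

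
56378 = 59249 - 2871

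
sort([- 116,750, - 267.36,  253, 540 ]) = [ - 267.36, - 116,253,540, 750 ]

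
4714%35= 24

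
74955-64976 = 9979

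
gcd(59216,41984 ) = 16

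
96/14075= 96/14075 = 0.01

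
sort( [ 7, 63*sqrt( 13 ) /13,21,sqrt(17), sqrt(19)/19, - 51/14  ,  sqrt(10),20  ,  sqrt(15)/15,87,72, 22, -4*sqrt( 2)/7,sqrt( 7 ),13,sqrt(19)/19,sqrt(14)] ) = [ - 51/14, - 4*sqrt( 2)/7,sqrt(19 ) /19, sqrt(19) /19,sqrt ( 15 )/15,sqrt(7 ),  sqrt(10),sqrt( 14 ), sqrt(17 ), 7, 13, 63*sqrt( 13 )/13,20, 21,22, 72,87]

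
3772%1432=908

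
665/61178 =665/61178 = 0.01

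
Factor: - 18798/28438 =  -  3^1 * 13^1*59^( - 1) = - 39/59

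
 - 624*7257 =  - 4528368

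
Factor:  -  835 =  -5^1*167^1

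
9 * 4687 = 42183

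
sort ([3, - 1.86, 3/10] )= [ - 1.86,3/10,3]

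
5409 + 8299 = 13708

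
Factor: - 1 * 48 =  - 2^4* 3^1 = - 48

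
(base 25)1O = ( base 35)1E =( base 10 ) 49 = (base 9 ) 54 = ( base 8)61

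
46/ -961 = -1+915/961 =-  0.05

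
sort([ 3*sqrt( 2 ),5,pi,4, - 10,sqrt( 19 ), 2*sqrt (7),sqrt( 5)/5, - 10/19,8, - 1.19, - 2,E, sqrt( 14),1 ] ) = [ - 10 , - 2, - 1.19, - 10/19 , sqrt( 5)/5,1, E,pi,sqrt( 14 ),4,3 * sqrt(2), sqrt( 19),5,2 * sqrt( 7),8]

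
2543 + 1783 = 4326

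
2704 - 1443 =1261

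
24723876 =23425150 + 1298726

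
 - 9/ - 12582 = 1/1398= 0.00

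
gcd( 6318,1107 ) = 27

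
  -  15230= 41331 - 56561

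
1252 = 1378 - 126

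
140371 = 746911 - 606540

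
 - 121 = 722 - 843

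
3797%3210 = 587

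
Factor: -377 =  - 13^1*29^1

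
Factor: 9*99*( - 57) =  - 3^5*11^1*19^1 = - 50787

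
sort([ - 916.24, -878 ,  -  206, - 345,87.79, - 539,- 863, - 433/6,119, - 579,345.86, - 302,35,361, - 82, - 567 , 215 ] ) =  [-916.24, - 878,  -  863 , - 579,-567,  -  539,  -  345, - 302,-206, - 82, - 433/6,35,87.79, 119,215,345.86,361 ] 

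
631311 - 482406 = 148905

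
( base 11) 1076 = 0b10110000110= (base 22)2k6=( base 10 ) 1414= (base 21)347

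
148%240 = 148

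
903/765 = 1 + 46/255 = 1.18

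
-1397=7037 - 8434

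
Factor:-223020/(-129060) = 413/239 = 7^1 * 59^1*239^ ( - 1)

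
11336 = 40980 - 29644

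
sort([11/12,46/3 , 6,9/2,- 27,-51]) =[ - 51  ,-27,11/12,9/2,  6,46/3]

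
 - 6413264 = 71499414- 77912678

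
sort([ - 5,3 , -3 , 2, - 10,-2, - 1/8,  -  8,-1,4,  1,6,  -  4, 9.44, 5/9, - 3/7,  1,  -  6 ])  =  [- 10,-8,  -  6, - 5 ,  -  4, -3, - 2, - 1 , - 3/7,  -  1/8, 5/9, 1, 1, 2,3, 4, 6,9.44] 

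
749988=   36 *20833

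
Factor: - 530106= - 2^1*3^1 * 53^1*1667^1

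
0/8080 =0  =  0.00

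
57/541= 57/541 = 0.11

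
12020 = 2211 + 9809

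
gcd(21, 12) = 3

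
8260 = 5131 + 3129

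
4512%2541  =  1971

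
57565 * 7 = 402955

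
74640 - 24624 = 50016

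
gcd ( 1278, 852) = 426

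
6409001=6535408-126407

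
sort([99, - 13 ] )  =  [ - 13,  99 ]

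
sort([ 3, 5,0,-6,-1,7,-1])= [  -  6, - 1,  -  1, 0,3,5,7]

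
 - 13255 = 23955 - 37210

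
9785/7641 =1 + 2144/7641= 1.28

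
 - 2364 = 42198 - 44562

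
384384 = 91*4224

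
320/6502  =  160/3251 = 0.05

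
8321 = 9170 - 849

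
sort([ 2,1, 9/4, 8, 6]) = [ 1, 2,9/4, 6, 8] 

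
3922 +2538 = 6460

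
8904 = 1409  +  7495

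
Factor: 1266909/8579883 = 7^1*13^ ( - 1 )*17^ ( - 1 )*23^1*43^1  *61^1*12941^ (  -  1) = 422303/2859961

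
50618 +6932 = 57550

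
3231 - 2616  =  615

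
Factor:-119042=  - 2^1*7^1*11^1*773^1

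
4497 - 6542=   -  2045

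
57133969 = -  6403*( - 8923) 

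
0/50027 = 0 = 0.00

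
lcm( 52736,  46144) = 369152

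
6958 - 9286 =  - 2328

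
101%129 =101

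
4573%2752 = 1821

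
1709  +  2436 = 4145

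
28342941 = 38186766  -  9843825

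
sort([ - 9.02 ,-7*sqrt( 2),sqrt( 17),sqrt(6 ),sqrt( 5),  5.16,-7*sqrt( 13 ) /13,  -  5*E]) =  [ - 5*E,-7*  sqrt ( 2), - 9.02,- 7*sqrt( 13)/13,sqrt( 5 ),  sqrt(6 ), sqrt( 17),5.16 ] 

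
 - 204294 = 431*(  -  474)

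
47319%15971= 15377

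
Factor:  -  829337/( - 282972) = 2^(-2)*3^(-1)*223^1* 3719^1*23581^( - 1)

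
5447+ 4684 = 10131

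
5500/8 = 687 + 1/2 = 687.50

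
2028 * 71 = 143988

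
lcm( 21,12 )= 84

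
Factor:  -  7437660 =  - 2^2* 3^1*5^1*113^1*1097^1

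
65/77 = 65/77  =  0.84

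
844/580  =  211/145 =1.46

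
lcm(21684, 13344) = 173472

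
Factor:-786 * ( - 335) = 2^1*3^1*5^1*67^1 * 131^1 =263310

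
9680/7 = 9680/7  =  1382.86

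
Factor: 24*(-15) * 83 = -2^3*3^2 *5^1*83^1  =  - 29880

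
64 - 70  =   - 6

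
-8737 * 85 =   -  742645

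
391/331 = 391/331 = 1.18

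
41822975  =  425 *98407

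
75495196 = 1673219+73821977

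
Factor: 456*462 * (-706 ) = -2^5 * 3^2*7^1*11^1 * 19^1*353^1 = - 148734432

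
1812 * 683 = 1237596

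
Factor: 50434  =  2^1 * 151^1*167^1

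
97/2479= 97/2479 = 0.04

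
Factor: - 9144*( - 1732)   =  2^5*3^2*127^1 * 433^1 =15837408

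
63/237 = 21/79  =  0.27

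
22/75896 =11/37948= 0.00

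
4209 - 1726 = 2483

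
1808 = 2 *904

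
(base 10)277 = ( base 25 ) B2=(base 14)15B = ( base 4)10111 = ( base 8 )425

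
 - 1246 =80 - 1326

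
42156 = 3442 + 38714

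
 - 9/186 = - 3/62 = - 0.05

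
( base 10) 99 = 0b1100011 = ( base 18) 59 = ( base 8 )143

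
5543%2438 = 667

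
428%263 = 165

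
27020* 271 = 7322420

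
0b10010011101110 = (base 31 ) 9pu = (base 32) 97e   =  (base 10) 9454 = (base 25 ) F34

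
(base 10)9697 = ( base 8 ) 22741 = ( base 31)A2P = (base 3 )111022011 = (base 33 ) 8ts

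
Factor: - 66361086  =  -2^1*3^3*11^1*47^1 *2377^1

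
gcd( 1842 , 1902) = 6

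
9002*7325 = 65939650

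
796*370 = 294520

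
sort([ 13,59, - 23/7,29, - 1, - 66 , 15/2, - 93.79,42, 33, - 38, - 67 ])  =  [-93.79 ,  -  67, - 66, - 38,-23/7, - 1, 15/2,13,29,33,42,59]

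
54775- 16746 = 38029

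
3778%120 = 58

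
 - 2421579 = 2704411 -5125990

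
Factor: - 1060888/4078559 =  - 2^3*19^( - 1)*  97^( - 1 )*2213^( - 1)*132611^1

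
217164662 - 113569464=103595198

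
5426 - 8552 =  - 3126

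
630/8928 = 35/496 = 0.07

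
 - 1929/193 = -10+1/193=- 9.99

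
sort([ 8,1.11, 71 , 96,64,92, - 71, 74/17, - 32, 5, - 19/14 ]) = [ - 71,  -  32, - 19/14, 1.11, 74/17, 5, 8, 64, 71,92,96]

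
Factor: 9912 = 2^3*3^1*7^1*59^1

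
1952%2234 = 1952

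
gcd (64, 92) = 4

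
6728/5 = 1345 + 3/5=1345.60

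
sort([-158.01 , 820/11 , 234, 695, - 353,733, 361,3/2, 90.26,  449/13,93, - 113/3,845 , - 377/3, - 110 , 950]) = [ - 353, - 158.01, - 377/3 ,-110, - 113/3 , 3/2, 449/13,820/11 , 90.26 , 93,  234, 361 , 695, 733,  845 , 950]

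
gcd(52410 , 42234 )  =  6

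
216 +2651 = 2867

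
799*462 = 369138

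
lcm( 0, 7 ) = 0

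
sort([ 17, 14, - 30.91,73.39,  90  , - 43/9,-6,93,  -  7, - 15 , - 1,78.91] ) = [ - 30.91, - 15, -7,-6, - 43/9, - 1 , 14 , 17, 73.39, 78.91,  90,93 ]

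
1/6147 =1/6147  =  0.00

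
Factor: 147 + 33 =2^2*3^2 * 5^1 = 180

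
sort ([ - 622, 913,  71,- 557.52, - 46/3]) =[  -  622,-557.52,-46/3,71 , 913]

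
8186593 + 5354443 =13541036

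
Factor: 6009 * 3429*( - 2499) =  -51491547639 = - 3^5*7^2 * 17^1 *127^1*2003^1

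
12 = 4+8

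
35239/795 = 44 + 259/795 =44.33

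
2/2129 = 2/2129 = 0.00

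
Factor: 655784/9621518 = 327892/4810759 = 2^2*2029^( - 1 ) * 2371^ ( - 1 )*81973^1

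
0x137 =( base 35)8v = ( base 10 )311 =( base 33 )9E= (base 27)BE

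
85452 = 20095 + 65357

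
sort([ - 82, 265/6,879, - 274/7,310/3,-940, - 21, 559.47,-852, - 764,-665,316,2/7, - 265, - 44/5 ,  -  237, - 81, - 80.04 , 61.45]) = [ - 940 , - 852, - 764, - 665, - 265,-237,-82, - 81, - 80.04,- 274/7, - 21, - 44/5,2/7,265/6, 61.45, 310/3,316,  559.47, 879]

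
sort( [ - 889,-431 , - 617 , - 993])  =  [ - 993 ,- 889, - 617 , - 431]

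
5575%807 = 733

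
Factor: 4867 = 31^1*157^1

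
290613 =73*3981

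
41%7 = 6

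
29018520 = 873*33240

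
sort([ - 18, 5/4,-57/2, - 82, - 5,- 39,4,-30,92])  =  [ - 82, - 39, - 30, - 57/2, - 18, - 5,5/4, 4,92]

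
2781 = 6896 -4115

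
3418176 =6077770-2659594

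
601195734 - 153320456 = 447875278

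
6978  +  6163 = 13141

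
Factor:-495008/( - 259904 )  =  2^( - 1)*131^(  -  1 )*499^1=499/262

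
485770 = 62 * 7835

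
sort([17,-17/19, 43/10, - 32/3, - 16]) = [ -16, - 32/3,-17/19, 43/10, 17]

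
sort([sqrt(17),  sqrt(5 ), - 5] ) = [ - 5, sqrt ( 5 ),sqrt(17)]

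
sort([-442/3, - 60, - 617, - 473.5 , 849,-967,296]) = [ - 967,-617,  -  473.5 , - 442/3, -60,296,849 ] 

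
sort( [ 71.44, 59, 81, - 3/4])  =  [ - 3/4,59,71.44, 81 ]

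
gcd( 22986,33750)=18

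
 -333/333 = -1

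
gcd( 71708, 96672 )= 4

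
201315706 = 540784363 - 339468657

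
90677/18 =5037 + 11/18 = 5037.61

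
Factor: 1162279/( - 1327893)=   -  3^(-1) * 7^( - 1)*37^(-1)*1709^( - 1) *1162279^1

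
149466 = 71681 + 77785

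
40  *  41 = 1640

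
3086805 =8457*365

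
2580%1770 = 810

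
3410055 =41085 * 83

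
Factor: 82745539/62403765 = 3^( - 1)*5^( - 1 )*419^( - 1 )*1129^1*9929^( - 1 ) * 73291^1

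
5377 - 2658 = 2719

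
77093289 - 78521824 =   -  1428535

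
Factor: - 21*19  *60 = - 2^2*3^2*5^1*7^1*19^1 = -  23940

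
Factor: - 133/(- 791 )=19/113 = 19^1 * 113^( - 1)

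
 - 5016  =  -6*836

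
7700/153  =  50 + 50/153=50.33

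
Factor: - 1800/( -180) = 2^1 * 5^1=10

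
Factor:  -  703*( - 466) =2^1* 19^1*37^1*233^1 =327598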